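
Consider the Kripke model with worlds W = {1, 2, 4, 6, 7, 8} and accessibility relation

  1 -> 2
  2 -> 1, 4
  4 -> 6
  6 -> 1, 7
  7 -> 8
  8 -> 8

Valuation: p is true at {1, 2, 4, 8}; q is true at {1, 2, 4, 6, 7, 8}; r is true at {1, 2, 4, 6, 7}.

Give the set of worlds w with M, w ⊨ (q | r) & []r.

1: q | r is T, []r is T. ✓
2: q | r is T, []r is T. ✓
4: q | r is T, []r is T. ✓
6: q | r is T, []r is T. ✓
7: q | r is T, []r is F. ✗
8: q | r is T, []r is F. ✗

{1, 2, 4, 6}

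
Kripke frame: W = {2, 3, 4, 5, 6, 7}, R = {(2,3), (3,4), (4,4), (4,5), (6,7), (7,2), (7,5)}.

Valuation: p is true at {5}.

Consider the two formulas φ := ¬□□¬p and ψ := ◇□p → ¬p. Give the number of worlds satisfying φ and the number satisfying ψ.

For ¬□□¬p:
2: □□¬p is T. ✗
3: □□¬p is F. ✓
4: □□¬p is F. ✓
5: □□¬p is T. ✗
6: □□¬p is F. ✓
7: □□¬p is T. ✗
— 3 worlds.
For ◇□p → ¬p:
2: ◇□p is F, ¬p is T. ✓
3: ◇□p is F, ¬p is T. ✓
4: ◇□p is T, ¬p is T. ✓
5: ◇□p is F, ¬p is F. ✓
6: ◇□p is F, ¬p is T. ✓
7: ◇□p is T, ¬p is T. ✓
— 6 worlds.

3 and 6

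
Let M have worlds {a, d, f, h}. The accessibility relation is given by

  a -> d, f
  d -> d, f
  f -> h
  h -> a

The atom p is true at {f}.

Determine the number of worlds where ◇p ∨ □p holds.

2

a: ◇p is T, □p is F. ✓
d: ◇p is T, □p is F. ✓
f: ◇p is F, □p is F. ✗
h: ◇p is F, □p is F. ✗
Satisfying worlds: {a, d}.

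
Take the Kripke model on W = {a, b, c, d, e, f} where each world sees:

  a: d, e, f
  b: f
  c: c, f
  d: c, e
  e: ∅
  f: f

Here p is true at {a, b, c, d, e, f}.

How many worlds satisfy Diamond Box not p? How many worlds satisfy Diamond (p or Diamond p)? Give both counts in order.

For Diamond Box not p:
a: successors {d, e, f}; Box not p there: d:F, e:T, f:F. ✓
b: successors {f}; Box not p there: f:F. ✗
c: successors {c, f}; Box not p there: c:F, f:F. ✗
d: successors {c, e}; Box not p there: c:F, e:T. ✓
e: no successors, so Diamond Box not p fails. ✗
f: successors {f}; Box not p there: f:F. ✗
— 2 worlds.
For Diamond (p or Diamond p):
a: successors {d, e, f}; p or Diamond p there: d:T, e:T, f:T. ✓
b: successors {f}; p or Diamond p there: f:T. ✓
c: successors {c, f}; p or Diamond p there: c:T, f:T. ✓
d: successors {c, e}; p or Diamond p there: c:T, e:T. ✓
e: no successors, so Diamond (p or Diamond p) fails. ✗
f: successors {f}; p or Diamond p there: f:T. ✓
— 5 worlds.

2 and 5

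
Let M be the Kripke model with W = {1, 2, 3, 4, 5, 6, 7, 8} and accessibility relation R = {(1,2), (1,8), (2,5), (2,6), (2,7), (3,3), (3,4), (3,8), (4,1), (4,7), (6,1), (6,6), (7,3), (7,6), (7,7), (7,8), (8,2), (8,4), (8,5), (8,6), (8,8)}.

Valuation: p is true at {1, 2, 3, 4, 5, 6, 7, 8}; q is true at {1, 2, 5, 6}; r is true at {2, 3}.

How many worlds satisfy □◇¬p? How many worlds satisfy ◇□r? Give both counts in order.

1 and 2

For □◇¬p:
1: successors {2, 8}; ◇¬p there: 2:F, 8:F. ✗
2: successors {5, 6, 7}; ◇¬p there: 5:F, 6:F, 7:F. ✗
3: successors {3, 4, 8}; ◇¬p there: 3:F, 4:F, 8:F. ✗
4: successors {1, 7}; ◇¬p there: 1:F, 7:F. ✗
5: no successors, so □◇¬p holds vacuously. ✓
6: successors {1, 6}; ◇¬p there: 1:F, 6:F. ✗
7: successors {3, 6, 7, 8}; ◇¬p there: 3:F, 6:F, 7:F, 8:F. ✗
8: successors {2, 4, 5, 6, 8}; ◇¬p there: 2:F, 4:F, 5:F, 6:F, 8:F. ✗
— 1 world.
For ◇□r:
1: successors {2, 8}; □r there: 2:F, 8:F. ✗
2: successors {5, 6, 7}; □r there: 5:T, 6:F, 7:F. ✓
3: successors {3, 4, 8}; □r there: 3:F, 4:F, 8:F. ✗
4: successors {1, 7}; □r there: 1:F, 7:F. ✗
5: no successors, so ◇□r fails. ✗
6: successors {1, 6}; □r there: 1:F, 6:F. ✗
7: successors {3, 6, 7, 8}; □r there: 3:F, 6:F, 7:F, 8:F. ✗
8: successors {2, 4, 5, 6, 8}; □r there: 2:F, 4:F, 5:T, 6:F, 8:F. ✓
— 2 worlds.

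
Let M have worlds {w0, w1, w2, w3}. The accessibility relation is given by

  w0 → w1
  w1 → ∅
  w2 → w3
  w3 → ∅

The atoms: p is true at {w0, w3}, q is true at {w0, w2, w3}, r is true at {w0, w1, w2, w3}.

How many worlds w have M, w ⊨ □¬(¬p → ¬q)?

w0: successors {w1}; ¬(¬p → ¬q) there: w1:F. ✗
w1: no successors, so □¬(¬p → ¬q) holds vacuously. ✓
w2: successors {w3}; ¬(¬p → ¬q) there: w3:F. ✗
w3: no successors, so □¬(¬p → ¬q) holds vacuously. ✓
Satisfying worlds: {w1, w3}.

2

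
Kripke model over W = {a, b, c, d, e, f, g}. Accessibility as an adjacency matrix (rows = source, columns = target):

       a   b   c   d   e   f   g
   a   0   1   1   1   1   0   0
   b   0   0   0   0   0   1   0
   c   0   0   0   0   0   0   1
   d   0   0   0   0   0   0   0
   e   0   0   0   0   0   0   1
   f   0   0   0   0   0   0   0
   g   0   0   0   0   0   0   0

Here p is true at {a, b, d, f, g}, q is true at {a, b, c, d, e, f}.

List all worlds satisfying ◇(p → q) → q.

{a, b, c, d, e, f, g}

a: ◇(p → q) is T, q is T. ✓
b: ◇(p → q) is T, q is T. ✓
c: ◇(p → q) is F, q is T. ✓
d: ◇(p → q) is F, q is T. ✓
e: ◇(p → q) is F, q is T. ✓
f: ◇(p → q) is F, q is T. ✓
g: ◇(p → q) is F, q is F. ✓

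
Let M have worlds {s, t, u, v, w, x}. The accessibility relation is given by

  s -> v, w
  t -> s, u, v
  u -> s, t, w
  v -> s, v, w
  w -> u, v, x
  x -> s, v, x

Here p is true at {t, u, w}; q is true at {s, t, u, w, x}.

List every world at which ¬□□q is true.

s: □□q is F. ✓
t: □□q is F. ✓
u: □□q is F. ✓
v: □□q is F. ✓
w: □□q is F. ✓
x: □□q is F. ✓

{s, t, u, v, w, x}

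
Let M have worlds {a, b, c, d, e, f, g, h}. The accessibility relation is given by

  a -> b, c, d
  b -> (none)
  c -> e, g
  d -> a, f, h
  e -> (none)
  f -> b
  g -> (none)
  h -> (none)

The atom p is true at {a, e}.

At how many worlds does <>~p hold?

4

a: successors {b, c, d}; ~p there: b:T, c:T, d:T. ✓
b: no successors, so <>~p fails. ✗
c: successors {e, g}; ~p there: e:F, g:T. ✓
d: successors {a, f, h}; ~p there: a:F, f:T, h:T. ✓
e: no successors, so <>~p fails. ✗
f: successors {b}; ~p there: b:T. ✓
g: no successors, so <>~p fails. ✗
h: no successors, so <>~p fails. ✗
Satisfying worlds: {a, c, d, f}.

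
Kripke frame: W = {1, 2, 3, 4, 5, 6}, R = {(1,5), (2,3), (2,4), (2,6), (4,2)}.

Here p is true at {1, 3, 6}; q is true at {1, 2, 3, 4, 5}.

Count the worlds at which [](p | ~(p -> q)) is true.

1: successors {5}; p | ~(p -> q) there: 5:F. ✗
2: successors {3, 4, 6}; p | ~(p -> q) there: 3:T, 4:F, 6:T. ✗
3: no successors, so [](p | ~(p -> q)) holds vacuously. ✓
4: successors {2}; p | ~(p -> q) there: 2:F. ✗
5: no successors, so [](p | ~(p -> q)) holds vacuously. ✓
6: no successors, so [](p | ~(p -> q)) holds vacuously. ✓
Satisfying worlds: {3, 5, 6}.

3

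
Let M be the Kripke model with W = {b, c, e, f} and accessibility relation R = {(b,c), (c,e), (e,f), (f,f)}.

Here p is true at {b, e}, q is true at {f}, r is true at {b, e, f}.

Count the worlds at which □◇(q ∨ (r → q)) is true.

b: successors {c}; ◇(q ∨ (r → q)) there: c:F. ✗
c: successors {e}; ◇(q ∨ (r → q)) there: e:T. ✓
e: successors {f}; ◇(q ∨ (r → q)) there: f:T. ✓
f: successors {f}; ◇(q ∨ (r → q)) there: f:T. ✓
Satisfying worlds: {c, e, f}.

3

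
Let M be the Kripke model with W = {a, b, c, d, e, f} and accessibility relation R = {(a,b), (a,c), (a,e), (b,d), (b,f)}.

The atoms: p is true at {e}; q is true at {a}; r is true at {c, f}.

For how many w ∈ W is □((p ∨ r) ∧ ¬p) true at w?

a: successors {b, c, e}; (p ∨ r) ∧ ¬p there: b:F, c:T, e:F. ✗
b: successors {d, f}; (p ∨ r) ∧ ¬p there: d:F, f:T. ✗
c: no successors, so □((p ∨ r) ∧ ¬p) holds vacuously. ✓
d: no successors, so □((p ∨ r) ∧ ¬p) holds vacuously. ✓
e: no successors, so □((p ∨ r) ∧ ¬p) holds vacuously. ✓
f: no successors, so □((p ∨ r) ∧ ¬p) holds vacuously. ✓
Satisfying worlds: {c, d, e, f}.

4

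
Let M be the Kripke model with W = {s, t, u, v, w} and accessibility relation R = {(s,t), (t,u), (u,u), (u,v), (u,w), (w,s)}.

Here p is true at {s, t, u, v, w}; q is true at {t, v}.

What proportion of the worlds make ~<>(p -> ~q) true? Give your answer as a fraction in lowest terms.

2/5

s: <>(p -> ~q) is F. ✓
t: <>(p -> ~q) is T. ✗
u: <>(p -> ~q) is T. ✗
v: <>(p -> ~q) is F. ✓
w: <>(p -> ~q) is T. ✗
That's 2 of 5 worlds, so 2/5.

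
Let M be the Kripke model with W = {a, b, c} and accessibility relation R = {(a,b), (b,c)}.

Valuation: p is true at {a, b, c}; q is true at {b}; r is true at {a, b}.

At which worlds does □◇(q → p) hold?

a: successors {b}; ◇(q → p) there: b:T. ✓
b: successors {c}; ◇(q → p) there: c:F. ✗
c: no successors, so □◇(q → p) holds vacuously. ✓

{a, c}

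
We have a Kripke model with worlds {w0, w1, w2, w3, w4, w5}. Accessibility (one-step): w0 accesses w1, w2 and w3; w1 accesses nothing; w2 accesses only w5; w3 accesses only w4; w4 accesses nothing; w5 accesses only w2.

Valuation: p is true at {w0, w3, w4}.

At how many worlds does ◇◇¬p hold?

w0: successors {w1, w2, w3}; ◇¬p there: w1:F, w2:T, w3:F. ✓
w1: no successors, so ◇◇¬p fails. ✗
w2: successors {w5}; ◇¬p there: w5:T. ✓
w3: successors {w4}; ◇¬p there: w4:F. ✗
w4: no successors, so ◇◇¬p fails. ✗
w5: successors {w2}; ◇¬p there: w2:T. ✓
Satisfying worlds: {w0, w2, w5}.

3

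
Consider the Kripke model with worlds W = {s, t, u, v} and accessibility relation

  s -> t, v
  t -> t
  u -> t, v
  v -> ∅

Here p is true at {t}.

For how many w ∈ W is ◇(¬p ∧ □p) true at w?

s: successors {t, v}; ¬p ∧ □p there: t:F, v:T. ✓
t: successors {t}; ¬p ∧ □p there: t:F. ✗
u: successors {t, v}; ¬p ∧ □p there: t:F, v:T. ✓
v: no successors, so ◇(¬p ∧ □p) fails. ✗
Satisfying worlds: {s, u}.

2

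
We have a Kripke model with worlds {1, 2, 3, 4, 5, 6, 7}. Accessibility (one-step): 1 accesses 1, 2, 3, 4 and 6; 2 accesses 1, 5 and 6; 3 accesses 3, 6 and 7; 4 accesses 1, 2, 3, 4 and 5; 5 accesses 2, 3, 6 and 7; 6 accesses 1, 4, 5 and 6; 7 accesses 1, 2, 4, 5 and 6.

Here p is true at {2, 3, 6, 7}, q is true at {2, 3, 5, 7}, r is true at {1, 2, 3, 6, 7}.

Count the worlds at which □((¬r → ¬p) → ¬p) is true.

0

1: successors {1, 2, 3, 4, 6}; (¬r → ¬p) → ¬p there: 1:T, 2:F, 3:F, 4:T, 6:F. ✗
2: successors {1, 5, 6}; (¬r → ¬p) → ¬p there: 1:T, 5:T, 6:F. ✗
3: successors {3, 6, 7}; (¬r → ¬p) → ¬p there: 3:F, 6:F, 7:F. ✗
4: successors {1, 2, 3, 4, 5}; (¬r → ¬p) → ¬p there: 1:T, 2:F, 3:F, 4:T, 5:T. ✗
5: successors {2, 3, 6, 7}; (¬r → ¬p) → ¬p there: 2:F, 3:F, 6:F, 7:F. ✗
6: successors {1, 4, 5, 6}; (¬r → ¬p) → ¬p there: 1:T, 4:T, 5:T, 6:F. ✗
7: successors {1, 2, 4, 5, 6}; (¬r → ¬p) → ¬p there: 1:T, 2:F, 4:T, 5:T, 6:F. ✗
Satisfying worlds: ∅.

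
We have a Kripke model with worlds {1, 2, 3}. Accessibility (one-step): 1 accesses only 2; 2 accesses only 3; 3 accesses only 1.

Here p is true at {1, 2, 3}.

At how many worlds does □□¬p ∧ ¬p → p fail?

0

1: □□¬p ∧ ¬p is F, p is T. ✓
2: □□¬p ∧ ¬p is F, p is T. ✓
3: □□¬p ∧ ¬p is F, p is T. ✓
Satisfying worlds: {1, 2, 3}.
So □□¬p ∧ ¬p → p fails at the other 0 worlds.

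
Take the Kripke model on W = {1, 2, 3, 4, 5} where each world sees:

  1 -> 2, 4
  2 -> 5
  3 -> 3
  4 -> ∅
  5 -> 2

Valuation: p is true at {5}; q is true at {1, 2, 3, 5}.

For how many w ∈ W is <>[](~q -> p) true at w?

4

1: successors {2, 4}; [](~q -> p) there: 2:T, 4:T. ✓
2: successors {5}; [](~q -> p) there: 5:T. ✓
3: successors {3}; [](~q -> p) there: 3:T. ✓
4: no successors, so <>[](~q -> p) fails. ✗
5: successors {2}; [](~q -> p) there: 2:T. ✓
Satisfying worlds: {1, 2, 3, 5}.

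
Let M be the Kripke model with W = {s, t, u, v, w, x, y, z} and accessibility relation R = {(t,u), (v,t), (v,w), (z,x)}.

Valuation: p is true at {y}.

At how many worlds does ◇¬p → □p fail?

s: ◇¬p is F, □p is T. ✓
t: ◇¬p is T, □p is F. ✗
u: ◇¬p is F, □p is T. ✓
v: ◇¬p is T, □p is F. ✗
w: ◇¬p is F, □p is T. ✓
x: ◇¬p is F, □p is T. ✓
y: ◇¬p is F, □p is T. ✓
z: ◇¬p is T, □p is F. ✗
Satisfying worlds: {s, u, w, x, y}.
So ◇¬p → □p fails at the other 3 worlds.

3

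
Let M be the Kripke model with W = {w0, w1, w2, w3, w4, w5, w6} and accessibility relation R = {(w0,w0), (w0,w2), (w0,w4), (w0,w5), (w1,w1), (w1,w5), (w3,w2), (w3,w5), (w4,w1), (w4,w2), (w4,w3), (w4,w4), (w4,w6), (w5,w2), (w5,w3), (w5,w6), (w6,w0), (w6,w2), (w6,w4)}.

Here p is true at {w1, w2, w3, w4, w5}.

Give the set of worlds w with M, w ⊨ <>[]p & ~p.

w0: <>[]p is T, ~p is T. ✓
w1: <>[]p is T, ~p is F. ✗
w2: <>[]p is F, ~p is F. ✗
w3: <>[]p is T, ~p is F. ✗
w4: <>[]p is T, ~p is F. ✗
w5: <>[]p is T, ~p is F. ✗
w6: <>[]p is T, ~p is T. ✓

{w0, w6}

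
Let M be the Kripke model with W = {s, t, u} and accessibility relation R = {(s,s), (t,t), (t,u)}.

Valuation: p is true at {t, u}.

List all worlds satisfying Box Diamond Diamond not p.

s: successors {s}; Diamond Diamond not p there: s:T. ✓
t: successors {t, u}; Diamond Diamond not p there: t:F, u:F. ✗
u: no successors, so Box Diamond Diamond not p holds vacuously. ✓

{s, u}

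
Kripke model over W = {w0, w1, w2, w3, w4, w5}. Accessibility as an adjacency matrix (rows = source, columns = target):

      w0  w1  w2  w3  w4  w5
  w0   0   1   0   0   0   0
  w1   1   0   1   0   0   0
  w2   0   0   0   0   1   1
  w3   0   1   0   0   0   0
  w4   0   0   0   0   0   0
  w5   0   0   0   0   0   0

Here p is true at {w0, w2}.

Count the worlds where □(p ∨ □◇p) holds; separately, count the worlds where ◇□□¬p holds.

4 and 4

For □(p ∨ □◇p):
w0: successors {w1}; p ∨ □◇p there: w1:F. ✗
w1: successors {w0, w2}; p ∨ □◇p there: w0:T, w2:T. ✓
w2: successors {w4, w5}; p ∨ □◇p there: w4:T, w5:T. ✓
w3: successors {w1}; p ∨ □◇p there: w1:F. ✗
w4: no successors, so □(p ∨ □◇p) holds vacuously. ✓
w5: no successors, so □(p ∨ □◇p) holds vacuously. ✓
— 4 worlds.
For ◇□□¬p:
w0: successors {w1}; □□¬p there: w1:T. ✓
w1: successors {w0, w2}; □□¬p there: w0:F, w2:T. ✓
w2: successors {w4, w5}; □□¬p there: w4:T, w5:T. ✓
w3: successors {w1}; □□¬p there: w1:T. ✓
w4: no successors, so ◇□□¬p fails. ✗
w5: no successors, so ◇□□¬p fails. ✗
— 4 worlds.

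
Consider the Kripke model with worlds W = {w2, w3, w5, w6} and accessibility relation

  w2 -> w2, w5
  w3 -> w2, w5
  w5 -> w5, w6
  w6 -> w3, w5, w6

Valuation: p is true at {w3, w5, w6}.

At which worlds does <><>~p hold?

w2: successors {w2, w5}; <>~p there: w2:T, w5:F. ✓
w3: successors {w2, w5}; <>~p there: w2:T, w5:F. ✓
w5: successors {w5, w6}; <>~p there: w5:F, w6:F. ✗
w6: successors {w3, w5, w6}; <>~p there: w3:T, w5:F, w6:F. ✓

{w2, w3, w6}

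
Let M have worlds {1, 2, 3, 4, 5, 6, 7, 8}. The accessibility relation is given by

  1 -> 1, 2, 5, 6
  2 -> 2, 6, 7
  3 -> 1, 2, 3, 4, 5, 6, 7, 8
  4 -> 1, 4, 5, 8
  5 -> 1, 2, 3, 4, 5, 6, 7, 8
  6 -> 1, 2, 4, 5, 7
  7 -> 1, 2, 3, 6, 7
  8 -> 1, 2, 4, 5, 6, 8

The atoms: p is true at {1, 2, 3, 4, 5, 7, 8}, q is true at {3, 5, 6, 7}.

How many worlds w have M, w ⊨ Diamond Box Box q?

0

1: successors {1, 2, 5, 6}; Box Box q there: 1:F, 2:F, 5:F, 6:F. ✗
2: successors {2, 6, 7}; Box Box q there: 2:F, 6:F, 7:F. ✗
3: successors {1, 2, 3, 4, 5, 6, 7, 8}; Box Box q there: 1:F, 2:F, 3:F, 4:F, 5:F, 6:F, 7:F, 8:F. ✗
4: successors {1, 4, 5, 8}; Box Box q there: 1:F, 4:F, 5:F, 8:F. ✗
5: successors {1, 2, 3, 4, 5, 6, 7, 8}; Box Box q there: 1:F, 2:F, 3:F, 4:F, 5:F, 6:F, 7:F, 8:F. ✗
6: successors {1, 2, 4, 5, 7}; Box Box q there: 1:F, 2:F, 4:F, 5:F, 7:F. ✗
7: successors {1, 2, 3, 6, 7}; Box Box q there: 1:F, 2:F, 3:F, 6:F, 7:F. ✗
8: successors {1, 2, 4, 5, 6, 8}; Box Box q there: 1:F, 2:F, 4:F, 5:F, 6:F, 8:F. ✗
Satisfying worlds: ∅.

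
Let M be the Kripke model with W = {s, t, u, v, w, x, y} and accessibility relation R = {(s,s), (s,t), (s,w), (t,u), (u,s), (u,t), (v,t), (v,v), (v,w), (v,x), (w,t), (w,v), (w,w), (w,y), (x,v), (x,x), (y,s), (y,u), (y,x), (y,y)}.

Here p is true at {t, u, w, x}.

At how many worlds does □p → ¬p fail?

1

s: □p is F, ¬p is T. ✓
t: □p is T, ¬p is F. ✗
u: □p is F, ¬p is F. ✓
v: □p is F, ¬p is T. ✓
w: □p is F, ¬p is F. ✓
x: □p is F, ¬p is F. ✓
y: □p is F, ¬p is T. ✓
Satisfying worlds: {s, u, v, w, x, y}.
So □p → ¬p fails at the other 1 world.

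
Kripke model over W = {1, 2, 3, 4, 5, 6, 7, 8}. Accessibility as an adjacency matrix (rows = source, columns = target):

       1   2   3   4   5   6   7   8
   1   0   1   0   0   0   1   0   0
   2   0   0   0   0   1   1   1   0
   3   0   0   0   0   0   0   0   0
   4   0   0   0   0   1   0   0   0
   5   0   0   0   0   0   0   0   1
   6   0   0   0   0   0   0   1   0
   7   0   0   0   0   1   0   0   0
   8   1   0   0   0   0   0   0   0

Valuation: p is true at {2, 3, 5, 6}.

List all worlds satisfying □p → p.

1: □p is T, p is F. ✗
2: □p is F, p is T. ✓
3: □p is T, p is T. ✓
4: □p is T, p is F. ✗
5: □p is F, p is T. ✓
6: □p is F, p is T. ✓
7: □p is T, p is F. ✗
8: □p is F, p is F. ✓

{2, 3, 5, 6, 8}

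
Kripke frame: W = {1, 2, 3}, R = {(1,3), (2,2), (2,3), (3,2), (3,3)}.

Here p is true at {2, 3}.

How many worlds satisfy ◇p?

1: successors {3}; p there: 3:T. ✓
2: successors {2, 3}; p there: 2:T, 3:T. ✓
3: successors {2, 3}; p there: 2:T, 3:T. ✓
Satisfying worlds: {1, 2, 3}.

3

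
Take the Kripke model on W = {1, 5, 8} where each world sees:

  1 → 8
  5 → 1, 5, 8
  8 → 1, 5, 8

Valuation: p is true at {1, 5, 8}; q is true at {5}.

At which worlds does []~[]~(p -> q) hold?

{1}

1: successors {8}; ~[]~(p -> q) there: 8:T. ✓
5: successors {1, 5, 8}; ~[]~(p -> q) there: 1:F, 5:T, 8:T. ✗
8: successors {1, 5, 8}; ~[]~(p -> q) there: 1:F, 5:T, 8:T. ✗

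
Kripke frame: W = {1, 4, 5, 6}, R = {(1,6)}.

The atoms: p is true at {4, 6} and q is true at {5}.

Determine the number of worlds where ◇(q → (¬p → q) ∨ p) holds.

1

1: successors {6}; q → (¬p → q) ∨ p there: 6:T. ✓
4: no successors, so ◇(q → (¬p → q) ∨ p) fails. ✗
5: no successors, so ◇(q → (¬p → q) ∨ p) fails. ✗
6: no successors, so ◇(q → (¬p → q) ∨ p) fails. ✗
Satisfying worlds: {1}.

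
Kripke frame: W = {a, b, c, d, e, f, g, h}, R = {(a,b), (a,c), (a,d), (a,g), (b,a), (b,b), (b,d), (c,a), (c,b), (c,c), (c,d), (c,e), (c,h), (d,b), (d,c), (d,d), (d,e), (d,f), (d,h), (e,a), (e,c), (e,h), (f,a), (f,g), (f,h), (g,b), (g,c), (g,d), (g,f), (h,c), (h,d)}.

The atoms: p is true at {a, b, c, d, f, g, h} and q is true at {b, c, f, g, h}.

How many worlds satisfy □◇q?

a: successors {b, c, d, g}; ◇q there: b:T, c:T, d:T, g:T. ✓
b: successors {a, b, d}; ◇q there: a:T, b:T, d:T. ✓
c: successors {a, b, c, d, e, h}; ◇q there: a:T, b:T, c:T, d:T, e:T, h:T. ✓
d: successors {b, c, d, e, f, h}; ◇q there: b:T, c:T, d:T, e:T, f:T, h:T. ✓
e: successors {a, c, h}; ◇q there: a:T, c:T, h:T. ✓
f: successors {a, g, h}; ◇q there: a:T, g:T, h:T. ✓
g: successors {b, c, d, f}; ◇q there: b:T, c:T, d:T, f:T. ✓
h: successors {c, d}; ◇q there: c:T, d:T. ✓
Satisfying worlds: {a, b, c, d, e, f, g, h}.

8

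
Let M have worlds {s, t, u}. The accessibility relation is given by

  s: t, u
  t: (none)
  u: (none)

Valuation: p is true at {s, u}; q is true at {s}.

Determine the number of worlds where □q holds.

2

s: successors {t, u}; q there: t:F, u:F. ✗
t: no successors, so □q holds vacuously. ✓
u: no successors, so □q holds vacuously. ✓
Satisfying worlds: {t, u}.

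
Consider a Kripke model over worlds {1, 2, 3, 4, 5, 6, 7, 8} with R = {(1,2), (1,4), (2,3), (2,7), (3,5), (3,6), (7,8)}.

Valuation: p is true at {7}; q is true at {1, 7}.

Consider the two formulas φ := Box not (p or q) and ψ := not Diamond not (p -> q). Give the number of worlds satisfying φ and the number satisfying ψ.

7 and 8

For Box not (p or q):
1: successors {2, 4}; not (p or q) there: 2:T, 4:T. ✓
2: successors {3, 7}; not (p or q) there: 3:T, 7:F. ✗
3: successors {5, 6}; not (p or q) there: 5:T, 6:T. ✓
4: no successors, so Box not (p or q) holds vacuously. ✓
5: no successors, so Box not (p or q) holds vacuously. ✓
6: no successors, so Box not (p or q) holds vacuously. ✓
7: successors {8}; not (p or q) there: 8:T. ✓
8: no successors, so Box not (p or q) holds vacuously. ✓
— 7 worlds.
For not Diamond not (p -> q):
1: Diamond not (p -> q) is F. ✓
2: Diamond not (p -> q) is F. ✓
3: Diamond not (p -> q) is F. ✓
4: Diamond not (p -> q) is F. ✓
5: Diamond not (p -> q) is F. ✓
6: Diamond not (p -> q) is F. ✓
7: Diamond not (p -> q) is F. ✓
8: Diamond not (p -> q) is F. ✓
— 8 worlds.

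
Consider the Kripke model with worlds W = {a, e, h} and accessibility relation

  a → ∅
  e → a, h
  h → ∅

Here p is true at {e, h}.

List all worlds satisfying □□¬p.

{a, e, h}

a: no successors, so □□¬p holds vacuously. ✓
e: successors {a, h}; □¬p there: a:T, h:T. ✓
h: no successors, so □□¬p holds vacuously. ✓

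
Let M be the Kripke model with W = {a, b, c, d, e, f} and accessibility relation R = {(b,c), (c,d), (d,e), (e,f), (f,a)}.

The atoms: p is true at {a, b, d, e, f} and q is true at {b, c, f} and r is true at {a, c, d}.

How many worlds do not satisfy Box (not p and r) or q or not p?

2

a: Box (not p and r) is T, q or not p is F. ✓
b: Box (not p and r) is T, q or not p is T. ✓
c: Box (not p and r) is F, q or not p is T. ✓
d: Box (not p and r) is F, q or not p is F. ✗
e: Box (not p and r) is F, q or not p is F. ✗
f: Box (not p and r) is F, q or not p is T. ✓
Satisfying worlds: {a, b, c, f}.
So Box (not p and r) or q or not p fails at the other 2 worlds.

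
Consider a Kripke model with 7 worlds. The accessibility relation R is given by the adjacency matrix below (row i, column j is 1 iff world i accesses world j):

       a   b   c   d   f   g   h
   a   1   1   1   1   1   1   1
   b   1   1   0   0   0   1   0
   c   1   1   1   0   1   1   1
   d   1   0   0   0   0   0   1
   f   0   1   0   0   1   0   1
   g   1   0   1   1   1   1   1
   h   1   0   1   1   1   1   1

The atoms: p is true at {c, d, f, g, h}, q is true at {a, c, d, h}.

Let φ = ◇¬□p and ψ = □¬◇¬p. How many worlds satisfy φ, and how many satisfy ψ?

For ◇¬□p:
a: successors {a, b, c, d, f, g, h}; ¬□p there: a:T, b:T, c:T, d:T, f:T, g:T, h:T. ✓
b: successors {a, b, g}; ¬□p there: a:T, b:T, g:T. ✓
c: successors {a, b, c, f, g, h}; ¬□p there: a:T, b:T, c:T, f:T, g:T, h:T. ✓
d: successors {a, h}; ¬□p there: a:T, h:T. ✓
f: successors {b, f, h}; ¬□p there: b:T, f:T, h:T. ✓
g: successors {a, c, d, f, g, h}; ¬□p there: a:T, c:T, d:T, f:T, g:T, h:T. ✓
h: successors {a, c, d, f, g, h}; ¬□p there: a:T, c:T, d:T, f:T, g:T, h:T. ✓
— 7 worlds.
For □¬◇¬p:
a: successors {a, b, c, d, f, g, h}; ¬◇¬p there: a:F, b:F, c:F, d:F, f:F, g:F, h:F. ✗
b: successors {a, b, g}; ¬◇¬p there: a:F, b:F, g:F. ✗
c: successors {a, b, c, f, g, h}; ¬◇¬p there: a:F, b:F, c:F, f:F, g:F, h:F. ✗
d: successors {a, h}; ¬◇¬p there: a:F, h:F. ✗
f: successors {b, f, h}; ¬◇¬p there: b:F, f:F, h:F. ✗
g: successors {a, c, d, f, g, h}; ¬◇¬p there: a:F, c:F, d:F, f:F, g:F, h:F. ✗
h: successors {a, c, d, f, g, h}; ¬◇¬p there: a:F, c:F, d:F, f:F, g:F, h:F. ✗
— 0 worlds.

7 and 0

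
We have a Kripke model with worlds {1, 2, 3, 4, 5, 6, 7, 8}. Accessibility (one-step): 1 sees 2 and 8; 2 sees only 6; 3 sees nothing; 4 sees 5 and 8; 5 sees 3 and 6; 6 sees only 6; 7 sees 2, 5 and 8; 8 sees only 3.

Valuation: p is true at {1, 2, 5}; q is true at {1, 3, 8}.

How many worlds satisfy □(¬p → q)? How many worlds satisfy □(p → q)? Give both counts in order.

For □(¬p → q):
1: successors {2, 8}; ¬p → q there: 2:T, 8:T. ✓
2: successors {6}; ¬p → q there: 6:F. ✗
3: no successors, so □(¬p → q) holds vacuously. ✓
4: successors {5, 8}; ¬p → q there: 5:T, 8:T. ✓
5: successors {3, 6}; ¬p → q there: 3:T, 6:F. ✗
6: successors {6}; ¬p → q there: 6:F. ✗
7: successors {2, 5, 8}; ¬p → q there: 2:T, 5:T, 8:T. ✓
8: successors {3}; ¬p → q there: 3:T. ✓
— 5 worlds.
For □(p → q):
1: successors {2, 8}; p → q there: 2:F, 8:T. ✗
2: successors {6}; p → q there: 6:T. ✓
3: no successors, so □(p → q) holds vacuously. ✓
4: successors {5, 8}; p → q there: 5:F, 8:T. ✗
5: successors {3, 6}; p → q there: 3:T, 6:T. ✓
6: successors {6}; p → q there: 6:T. ✓
7: successors {2, 5, 8}; p → q there: 2:F, 5:F, 8:T. ✗
8: successors {3}; p → q there: 3:T. ✓
— 5 worlds.

5 and 5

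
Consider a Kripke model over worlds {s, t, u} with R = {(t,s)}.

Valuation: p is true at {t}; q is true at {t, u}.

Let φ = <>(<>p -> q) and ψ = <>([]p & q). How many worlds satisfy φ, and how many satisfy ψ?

For <>(<>p -> q):
s: no successors, so <>(<>p -> q) fails. ✗
t: successors {s}; <>p -> q there: s:T. ✓
u: no successors, so <>(<>p -> q) fails. ✗
— 1 world.
For <>([]p & q):
s: no successors, so <>([]p & q) fails. ✗
t: successors {s}; []p & q there: s:F. ✗
u: no successors, so <>([]p & q) fails. ✗
— 0 worlds.

1 and 0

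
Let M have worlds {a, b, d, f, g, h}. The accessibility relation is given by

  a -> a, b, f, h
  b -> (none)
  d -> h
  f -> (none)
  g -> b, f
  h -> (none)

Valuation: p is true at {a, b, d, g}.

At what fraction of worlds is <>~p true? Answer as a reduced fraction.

a: successors {a, b, f, h}; ~p there: a:F, b:F, f:T, h:T. ✓
b: no successors, so <>~p fails. ✗
d: successors {h}; ~p there: h:T. ✓
f: no successors, so <>~p fails. ✗
g: successors {b, f}; ~p there: b:F, f:T. ✓
h: no successors, so <>~p fails. ✗
That's 3 of 6 worlds, so 3/6 = 1/2.

1/2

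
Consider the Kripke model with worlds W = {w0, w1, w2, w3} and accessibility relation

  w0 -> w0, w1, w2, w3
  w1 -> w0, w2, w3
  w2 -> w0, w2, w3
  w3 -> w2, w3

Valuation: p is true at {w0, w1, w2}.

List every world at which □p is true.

∅

w0: successors {w0, w1, w2, w3}; p there: w0:T, w1:T, w2:T, w3:F. ✗
w1: successors {w0, w2, w3}; p there: w0:T, w2:T, w3:F. ✗
w2: successors {w0, w2, w3}; p there: w0:T, w2:T, w3:F. ✗
w3: successors {w2, w3}; p there: w2:T, w3:F. ✗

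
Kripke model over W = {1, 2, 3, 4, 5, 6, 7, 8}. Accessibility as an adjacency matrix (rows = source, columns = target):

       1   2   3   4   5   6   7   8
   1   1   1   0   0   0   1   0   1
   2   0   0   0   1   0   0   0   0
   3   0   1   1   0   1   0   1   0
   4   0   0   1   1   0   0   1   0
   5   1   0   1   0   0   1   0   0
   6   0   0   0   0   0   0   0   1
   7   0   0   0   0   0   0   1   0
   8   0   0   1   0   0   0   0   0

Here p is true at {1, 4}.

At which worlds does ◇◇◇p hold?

1: successors {1, 2, 6, 8}; ◇◇p there: 1:T, 2:T, 6:F, 8:F. ✓
2: successors {4}; ◇◇p there: 4:T. ✓
3: successors {2, 3, 5, 7}; ◇◇p there: 2:T, 3:T, 5:T, 7:F. ✓
4: successors {3, 4, 7}; ◇◇p there: 3:T, 4:T, 7:F. ✓
5: successors {1, 3, 6}; ◇◇p there: 1:T, 3:T, 6:F. ✓
6: successors {8}; ◇◇p there: 8:F. ✗
7: successors {7}; ◇◇p there: 7:F. ✗
8: successors {3}; ◇◇p there: 3:T. ✓

{1, 2, 3, 4, 5, 8}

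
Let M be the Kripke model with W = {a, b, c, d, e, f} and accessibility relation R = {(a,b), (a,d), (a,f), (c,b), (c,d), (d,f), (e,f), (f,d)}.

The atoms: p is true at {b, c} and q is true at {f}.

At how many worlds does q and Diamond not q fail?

5

a: q is F, Diamond not q is T. ✗
b: q is F, Diamond not q is F. ✗
c: q is F, Diamond not q is T. ✗
d: q is F, Diamond not q is F. ✗
e: q is F, Diamond not q is F. ✗
f: q is T, Diamond not q is T. ✓
Satisfying worlds: {f}.
So q and Diamond not q fails at the other 5 worlds.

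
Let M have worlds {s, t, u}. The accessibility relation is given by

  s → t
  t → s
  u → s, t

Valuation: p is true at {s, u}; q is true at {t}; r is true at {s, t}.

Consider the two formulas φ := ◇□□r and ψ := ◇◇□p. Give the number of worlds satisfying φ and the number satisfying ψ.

For ◇□□r:
s: successors {t}; □□r there: t:T. ✓
t: successors {s}; □□r there: s:T. ✓
u: successors {s, t}; □□r there: s:T, t:T. ✓
— 3 worlds.
For ◇◇□p:
s: successors {t}; ◇□p there: t:F. ✗
t: successors {s}; ◇□p there: s:T. ✓
u: successors {s, t}; ◇□p there: s:T, t:F. ✓
— 2 worlds.

3 and 2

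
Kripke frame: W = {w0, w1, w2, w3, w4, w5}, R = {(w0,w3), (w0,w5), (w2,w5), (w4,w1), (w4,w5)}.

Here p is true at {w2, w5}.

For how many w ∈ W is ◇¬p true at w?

2

w0: successors {w3, w5}; ¬p there: w3:T, w5:F. ✓
w1: no successors, so ◇¬p fails. ✗
w2: successors {w5}; ¬p there: w5:F. ✗
w3: no successors, so ◇¬p fails. ✗
w4: successors {w1, w5}; ¬p there: w1:T, w5:F. ✓
w5: no successors, so ◇¬p fails. ✗
Satisfying worlds: {w0, w4}.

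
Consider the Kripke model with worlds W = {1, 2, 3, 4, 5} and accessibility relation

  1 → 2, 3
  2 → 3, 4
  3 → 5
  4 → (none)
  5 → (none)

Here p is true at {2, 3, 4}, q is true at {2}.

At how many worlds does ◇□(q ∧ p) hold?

2

1: successors {2, 3}; □(q ∧ p) there: 2:F, 3:F. ✗
2: successors {3, 4}; □(q ∧ p) there: 3:F, 4:T. ✓
3: successors {5}; □(q ∧ p) there: 5:T. ✓
4: no successors, so ◇□(q ∧ p) fails. ✗
5: no successors, so ◇□(q ∧ p) fails. ✗
Satisfying worlds: {2, 3}.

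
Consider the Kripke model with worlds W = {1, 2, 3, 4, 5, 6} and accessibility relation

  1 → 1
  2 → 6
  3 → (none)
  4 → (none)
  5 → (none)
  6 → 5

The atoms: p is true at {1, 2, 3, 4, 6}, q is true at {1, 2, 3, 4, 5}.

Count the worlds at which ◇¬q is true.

1

1: successors {1}; ¬q there: 1:F. ✗
2: successors {6}; ¬q there: 6:T. ✓
3: no successors, so ◇¬q fails. ✗
4: no successors, so ◇¬q fails. ✗
5: no successors, so ◇¬q fails. ✗
6: successors {5}; ¬q there: 5:F. ✗
Satisfying worlds: {2}.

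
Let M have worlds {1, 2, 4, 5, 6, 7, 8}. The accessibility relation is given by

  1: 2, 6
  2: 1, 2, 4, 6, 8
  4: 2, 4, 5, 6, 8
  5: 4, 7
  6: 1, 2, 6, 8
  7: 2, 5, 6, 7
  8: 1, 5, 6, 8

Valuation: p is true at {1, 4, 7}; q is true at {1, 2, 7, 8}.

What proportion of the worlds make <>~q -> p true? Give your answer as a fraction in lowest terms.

3/7

1: <>~q is T, p is T. ✓
2: <>~q is T, p is F. ✗
4: <>~q is T, p is T. ✓
5: <>~q is T, p is F. ✗
6: <>~q is T, p is F. ✗
7: <>~q is T, p is T. ✓
8: <>~q is T, p is F. ✗
That's 3 of 7 worlds, so 3/7.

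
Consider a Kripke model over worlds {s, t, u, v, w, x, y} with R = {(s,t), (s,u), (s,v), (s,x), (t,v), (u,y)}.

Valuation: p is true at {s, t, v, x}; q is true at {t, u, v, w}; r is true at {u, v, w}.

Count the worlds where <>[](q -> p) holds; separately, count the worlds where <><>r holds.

3 and 1

For <>[](q -> p):
s: successors {t, u, v, x}; [](q -> p) there: t:T, u:T, v:T, x:T. ✓
t: successors {v}; [](q -> p) there: v:T. ✓
u: successors {y}; [](q -> p) there: y:T. ✓
v: no successors, so <>[](q -> p) fails. ✗
w: no successors, so <>[](q -> p) fails. ✗
x: no successors, so <>[](q -> p) fails. ✗
y: no successors, so <>[](q -> p) fails. ✗
— 3 worlds.
For <><>r:
s: successors {t, u, v, x}; <>r there: t:T, u:F, v:F, x:F. ✓
t: successors {v}; <>r there: v:F. ✗
u: successors {y}; <>r there: y:F. ✗
v: no successors, so <><>r fails. ✗
w: no successors, so <><>r fails. ✗
x: no successors, so <><>r fails. ✗
y: no successors, so <><>r fails. ✗
— 1 world.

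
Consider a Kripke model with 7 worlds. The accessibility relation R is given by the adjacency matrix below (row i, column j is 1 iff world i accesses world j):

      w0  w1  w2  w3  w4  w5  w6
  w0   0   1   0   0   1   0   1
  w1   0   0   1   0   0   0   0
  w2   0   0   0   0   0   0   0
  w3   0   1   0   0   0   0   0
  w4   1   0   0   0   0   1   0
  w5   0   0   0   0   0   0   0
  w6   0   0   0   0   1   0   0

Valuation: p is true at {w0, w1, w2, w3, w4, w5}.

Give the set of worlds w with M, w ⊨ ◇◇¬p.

w0: successors {w1, w4, w6}; ◇¬p there: w1:F, w4:F, w6:F. ✗
w1: successors {w2}; ◇¬p there: w2:F. ✗
w2: no successors, so ◇◇¬p fails. ✗
w3: successors {w1}; ◇¬p there: w1:F. ✗
w4: successors {w0, w5}; ◇¬p there: w0:T, w5:F. ✓
w5: no successors, so ◇◇¬p fails. ✗
w6: successors {w4}; ◇¬p there: w4:F. ✗

{w4}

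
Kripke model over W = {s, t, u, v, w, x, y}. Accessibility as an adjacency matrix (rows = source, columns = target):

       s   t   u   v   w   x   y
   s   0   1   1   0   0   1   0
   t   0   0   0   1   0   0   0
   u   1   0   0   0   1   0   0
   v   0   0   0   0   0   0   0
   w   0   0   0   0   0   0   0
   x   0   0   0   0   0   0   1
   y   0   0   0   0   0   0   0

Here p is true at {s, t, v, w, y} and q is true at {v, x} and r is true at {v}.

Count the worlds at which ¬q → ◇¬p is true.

3

s: ¬q is T, ◇¬p is T. ✓
t: ¬q is T, ◇¬p is F. ✗
u: ¬q is T, ◇¬p is F. ✗
v: ¬q is F, ◇¬p is F. ✓
w: ¬q is T, ◇¬p is F. ✗
x: ¬q is F, ◇¬p is F. ✓
y: ¬q is T, ◇¬p is F. ✗
Satisfying worlds: {s, v, x}.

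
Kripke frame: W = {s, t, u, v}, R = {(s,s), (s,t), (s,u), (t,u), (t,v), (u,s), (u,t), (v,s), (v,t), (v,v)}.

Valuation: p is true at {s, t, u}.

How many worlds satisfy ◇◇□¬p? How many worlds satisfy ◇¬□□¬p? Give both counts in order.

0 and 4

For ◇◇□¬p:
s: successors {s, t, u}; ◇□¬p there: s:F, t:F, u:F. ✗
t: successors {u, v}; ◇□¬p there: u:F, v:F. ✗
u: successors {s, t}; ◇□¬p there: s:F, t:F. ✗
v: successors {s, t, v}; ◇□¬p there: s:F, t:F, v:F. ✗
— 0 worlds.
For ◇¬□□¬p:
s: successors {s, t, u}; ¬□□¬p there: s:T, t:T, u:T. ✓
t: successors {u, v}; ¬□□¬p there: u:T, v:T. ✓
u: successors {s, t}; ¬□□¬p there: s:T, t:T. ✓
v: successors {s, t, v}; ¬□□¬p there: s:T, t:T, v:T. ✓
— 4 worlds.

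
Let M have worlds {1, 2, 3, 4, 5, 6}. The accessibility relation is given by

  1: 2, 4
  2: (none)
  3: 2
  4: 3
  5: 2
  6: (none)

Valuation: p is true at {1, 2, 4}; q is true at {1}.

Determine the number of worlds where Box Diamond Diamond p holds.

1: successors {2, 4}; Diamond Diamond p there: 2:F, 4:T. ✗
2: no successors, so Box Diamond Diamond p holds vacuously. ✓
3: successors {2}; Diamond Diamond p there: 2:F. ✗
4: successors {3}; Diamond Diamond p there: 3:F. ✗
5: successors {2}; Diamond Diamond p there: 2:F. ✗
6: no successors, so Box Diamond Diamond p holds vacuously. ✓
Satisfying worlds: {2, 6}.

2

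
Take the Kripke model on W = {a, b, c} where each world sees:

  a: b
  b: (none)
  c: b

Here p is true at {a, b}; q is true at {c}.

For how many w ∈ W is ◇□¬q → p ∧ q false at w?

a: ◇□¬q is T, p ∧ q is F. ✗
b: ◇□¬q is F, p ∧ q is F. ✓
c: ◇□¬q is T, p ∧ q is F. ✗
Satisfying worlds: {b}.
So ◇□¬q → p ∧ q fails at the other 2 worlds.

2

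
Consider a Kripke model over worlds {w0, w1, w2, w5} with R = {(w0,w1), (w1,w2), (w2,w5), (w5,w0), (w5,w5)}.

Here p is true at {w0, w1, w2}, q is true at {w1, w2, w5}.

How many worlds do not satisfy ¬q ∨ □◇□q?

w0: ¬q is T, □◇□q is T. ✓
w1: ¬q is F, □◇□q is F. ✗
w2: ¬q is F, □◇□q is T. ✓
w5: ¬q is F, □◇□q is T. ✓
Satisfying worlds: {w0, w2, w5}.
So ¬q ∨ □◇□q fails at the other 1 world.

1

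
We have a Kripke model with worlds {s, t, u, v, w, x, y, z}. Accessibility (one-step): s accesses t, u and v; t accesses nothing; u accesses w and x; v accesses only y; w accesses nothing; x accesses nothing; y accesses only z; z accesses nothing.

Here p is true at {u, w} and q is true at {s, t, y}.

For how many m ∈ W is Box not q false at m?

s: successors {t, u, v}; not q there: t:F, u:T, v:T. ✗
t: no successors, so Box not q holds vacuously. ✓
u: successors {w, x}; not q there: w:T, x:T. ✓
v: successors {y}; not q there: y:F. ✗
w: no successors, so Box not q holds vacuously. ✓
x: no successors, so Box not q holds vacuously. ✓
y: successors {z}; not q there: z:T. ✓
z: no successors, so Box not q holds vacuously. ✓
Satisfying worlds: {t, u, w, x, y, z}.
So Box not q fails at the other 2 worlds.

2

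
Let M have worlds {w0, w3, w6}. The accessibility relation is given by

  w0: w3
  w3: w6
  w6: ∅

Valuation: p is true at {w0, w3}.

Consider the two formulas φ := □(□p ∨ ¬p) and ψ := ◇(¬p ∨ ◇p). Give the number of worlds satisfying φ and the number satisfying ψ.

For □(□p ∨ ¬p):
w0: successors {w3}; □p ∨ ¬p there: w3:F. ✗
w3: successors {w6}; □p ∨ ¬p there: w6:T. ✓
w6: no successors, so □(□p ∨ ¬p) holds vacuously. ✓
— 2 worlds.
For ◇(¬p ∨ ◇p):
w0: successors {w3}; ¬p ∨ ◇p there: w3:F. ✗
w3: successors {w6}; ¬p ∨ ◇p there: w6:T. ✓
w6: no successors, so ◇(¬p ∨ ◇p) fails. ✗
— 1 world.

2 and 1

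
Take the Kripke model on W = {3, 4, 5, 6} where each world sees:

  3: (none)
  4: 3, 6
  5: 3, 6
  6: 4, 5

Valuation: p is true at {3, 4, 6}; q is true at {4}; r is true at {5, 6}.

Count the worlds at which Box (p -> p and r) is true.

3: no successors, so Box (p -> p and r) holds vacuously. ✓
4: successors {3, 6}; p -> p and r there: 3:F, 6:T. ✗
5: successors {3, 6}; p -> p and r there: 3:F, 6:T. ✗
6: successors {4, 5}; p -> p and r there: 4:F, 5:T. ✗
Satisfying worlds: {3}.

1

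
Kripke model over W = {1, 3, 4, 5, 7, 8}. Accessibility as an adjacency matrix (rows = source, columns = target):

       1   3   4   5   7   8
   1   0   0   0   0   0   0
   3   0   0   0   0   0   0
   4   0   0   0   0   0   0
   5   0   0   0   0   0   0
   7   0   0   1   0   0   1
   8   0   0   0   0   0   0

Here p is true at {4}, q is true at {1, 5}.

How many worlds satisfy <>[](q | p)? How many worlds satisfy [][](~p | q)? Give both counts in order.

1 and 6

For <>[](q | p):
1: no successors, so <>[](q | p) fails. ✗
3: no successors, so <>[](q | p) fails. ✗
4: no successors, so <>[](q | p) fails. ✗
5: no successors, so <>[](q | p) fails. ✗
7: successors {4, 8}; [](q | p) there: 4:T, 8:T. ✓
8: no successors, so <>[](q | p) fails. ✗
— 1 world.
For [][](~p | q):
1: no successors, so [][](~p | q) holds vacuously. ✓
3: no successors, so [][](~p | q) holds vacuously. ✓
4: no successors, so [][](~p | q) holds vacuously. ✓
5: no successors, so [][](~p | q) holds vacuously. ✓
7: successors {4, 8}; [](~p | q) there: 4:T, 8:T. ✓
8: no successors, so [][](~p | q) holds vacuously. ✓
— 6 worlds.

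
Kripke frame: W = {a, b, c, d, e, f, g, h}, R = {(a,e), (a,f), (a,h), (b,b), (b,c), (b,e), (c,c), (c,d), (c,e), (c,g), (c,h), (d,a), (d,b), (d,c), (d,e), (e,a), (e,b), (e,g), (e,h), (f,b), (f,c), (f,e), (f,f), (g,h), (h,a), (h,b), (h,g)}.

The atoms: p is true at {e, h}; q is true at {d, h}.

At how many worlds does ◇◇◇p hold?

a: successors {e, f, h}; ◇◇p there: e:T, f:T, h:T. ✓
b: successors {b, c, e}; ◇◇p there: b:T, c:T, e:T. ✓
c: successors {c, d, e, g, h}; ◇◇p there: c:T, d:T, e:T, g:F, h:T. ✓
d: successors {a, b, c, e}; ◇◇p there: a:T, b:T, c:T, e:T. ✓
e: successors {a, b, g, h}; ◇◇p there: a:T, b:T, g:F, h:T. ✓
f: successors {b, c, e, f}; ◇◇p there: b:T, c:T, e:T, f:T. ✓
g: successors {h}; ◇◇p there: h:T. ✓
h: successors {a, b, g}; ◇◇p there: a:T, b:T, g:F. ✓
Satisfying worlds: {a, b, c, d, e, f, g, h}.

8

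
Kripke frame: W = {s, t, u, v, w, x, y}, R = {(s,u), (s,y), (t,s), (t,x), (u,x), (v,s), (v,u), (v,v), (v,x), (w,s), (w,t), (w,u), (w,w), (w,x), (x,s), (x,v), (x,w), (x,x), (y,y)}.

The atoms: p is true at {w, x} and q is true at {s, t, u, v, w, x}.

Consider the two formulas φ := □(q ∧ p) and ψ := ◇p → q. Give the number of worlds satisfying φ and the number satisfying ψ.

For □(q ∧ p):
s: successors {u, y}; q ∧ p there: u:F, y:F. ✗
t: successors {s, x}; q ∧ p there: s:F, x:T. ✗
u: successors {x}; q ∧ p there: x:T. ✓
v: successors {s, u, v, x}; q ∧ p there: s:F, u:F, v:F, x:T. ✗
w: successors {s, t, u, w, x}; q ∧ p there: s:F, t:F, u:F, w:T, x:T. ✗
x: successors {s, v, w, x}; q ∧ p there: s:F, v:F, w:T, x:T. ✗
y: successors {y}; q ∧ p there: y:F. ✗
— 1 world.
For ◇p → q:
s: ◇p is F, q is T. ✓
t: ◇p is T, q is T. ✓
u: ◇p is T, q is T. ✓
v: ◇p is T, q is T. ✓
w: ◇p is T, q is T. ✓
x: ◇p is T, q is T. ✓
y: ◇p is F, q is F. ✓
— 7 worlds.

1 and 7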